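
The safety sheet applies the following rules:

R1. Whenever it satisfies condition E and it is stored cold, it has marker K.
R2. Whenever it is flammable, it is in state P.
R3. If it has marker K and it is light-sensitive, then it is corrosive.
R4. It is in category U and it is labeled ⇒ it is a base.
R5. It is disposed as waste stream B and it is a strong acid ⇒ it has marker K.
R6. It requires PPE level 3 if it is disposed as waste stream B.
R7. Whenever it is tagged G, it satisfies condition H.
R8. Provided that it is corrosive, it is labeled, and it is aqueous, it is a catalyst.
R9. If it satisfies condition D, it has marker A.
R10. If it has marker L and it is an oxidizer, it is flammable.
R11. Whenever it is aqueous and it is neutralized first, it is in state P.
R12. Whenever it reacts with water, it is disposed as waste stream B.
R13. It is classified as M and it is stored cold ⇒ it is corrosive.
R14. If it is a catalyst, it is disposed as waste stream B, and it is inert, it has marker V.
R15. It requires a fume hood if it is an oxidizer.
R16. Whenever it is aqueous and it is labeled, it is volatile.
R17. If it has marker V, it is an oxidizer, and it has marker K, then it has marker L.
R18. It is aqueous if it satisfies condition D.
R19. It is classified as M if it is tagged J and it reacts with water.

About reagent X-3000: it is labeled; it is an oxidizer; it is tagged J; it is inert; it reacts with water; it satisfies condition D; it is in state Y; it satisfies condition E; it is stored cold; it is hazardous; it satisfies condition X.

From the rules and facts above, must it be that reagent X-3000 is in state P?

By R1 (it satisfies condition E, it is stored cold): it has marker K.
By R12 (it reacts with water): it is disposed as waste stream B.
By R18 (it satisfies condition D): it is aqueous.
By R19 (it is tagged J, it reacts with water): it is classified as M.
By R13 (it is classified as M, it is stored cold): it is corrosive.
By R8 (it is corrosive, it is labeled, it is aqueous): it is a catalyst.
By R14 (it is a catalyst, it is disposed as waste stream B, it is inert): it has marker V.
By R17 (it has marker V, it is an oxidizer, it has marker K): it has marker L.
By R10 (it has marker L, it is an oxidizer): it is flammable.
By R2 (it is flammable): it is in state P.

Yes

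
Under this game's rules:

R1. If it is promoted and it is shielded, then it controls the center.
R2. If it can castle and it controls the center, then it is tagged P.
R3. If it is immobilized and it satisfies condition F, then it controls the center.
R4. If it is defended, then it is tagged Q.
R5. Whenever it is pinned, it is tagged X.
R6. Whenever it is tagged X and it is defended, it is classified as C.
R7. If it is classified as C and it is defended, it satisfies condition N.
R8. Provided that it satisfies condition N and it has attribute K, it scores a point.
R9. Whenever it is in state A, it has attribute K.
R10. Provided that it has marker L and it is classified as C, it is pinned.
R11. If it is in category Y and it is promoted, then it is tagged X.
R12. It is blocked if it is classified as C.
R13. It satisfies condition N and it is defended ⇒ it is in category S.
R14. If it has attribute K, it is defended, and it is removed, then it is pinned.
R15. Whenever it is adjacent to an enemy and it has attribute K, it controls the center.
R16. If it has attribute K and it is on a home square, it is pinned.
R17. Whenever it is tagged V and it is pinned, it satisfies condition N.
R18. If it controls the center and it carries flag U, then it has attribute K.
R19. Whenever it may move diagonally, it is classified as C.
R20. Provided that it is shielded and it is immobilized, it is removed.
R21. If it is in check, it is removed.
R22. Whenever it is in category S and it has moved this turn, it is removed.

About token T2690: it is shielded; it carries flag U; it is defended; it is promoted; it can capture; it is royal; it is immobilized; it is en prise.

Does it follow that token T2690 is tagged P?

No

Forward chaining from the given facts derives: controls the center, is tagged Q, has attribute K, is removed, is pinned, is tagged X, is classified as C, satisfies condition N, scores a point, is blocked, is in category S.
The only rule concluding "it is tagged P" is R2, which needs "it can castle"; that is never established.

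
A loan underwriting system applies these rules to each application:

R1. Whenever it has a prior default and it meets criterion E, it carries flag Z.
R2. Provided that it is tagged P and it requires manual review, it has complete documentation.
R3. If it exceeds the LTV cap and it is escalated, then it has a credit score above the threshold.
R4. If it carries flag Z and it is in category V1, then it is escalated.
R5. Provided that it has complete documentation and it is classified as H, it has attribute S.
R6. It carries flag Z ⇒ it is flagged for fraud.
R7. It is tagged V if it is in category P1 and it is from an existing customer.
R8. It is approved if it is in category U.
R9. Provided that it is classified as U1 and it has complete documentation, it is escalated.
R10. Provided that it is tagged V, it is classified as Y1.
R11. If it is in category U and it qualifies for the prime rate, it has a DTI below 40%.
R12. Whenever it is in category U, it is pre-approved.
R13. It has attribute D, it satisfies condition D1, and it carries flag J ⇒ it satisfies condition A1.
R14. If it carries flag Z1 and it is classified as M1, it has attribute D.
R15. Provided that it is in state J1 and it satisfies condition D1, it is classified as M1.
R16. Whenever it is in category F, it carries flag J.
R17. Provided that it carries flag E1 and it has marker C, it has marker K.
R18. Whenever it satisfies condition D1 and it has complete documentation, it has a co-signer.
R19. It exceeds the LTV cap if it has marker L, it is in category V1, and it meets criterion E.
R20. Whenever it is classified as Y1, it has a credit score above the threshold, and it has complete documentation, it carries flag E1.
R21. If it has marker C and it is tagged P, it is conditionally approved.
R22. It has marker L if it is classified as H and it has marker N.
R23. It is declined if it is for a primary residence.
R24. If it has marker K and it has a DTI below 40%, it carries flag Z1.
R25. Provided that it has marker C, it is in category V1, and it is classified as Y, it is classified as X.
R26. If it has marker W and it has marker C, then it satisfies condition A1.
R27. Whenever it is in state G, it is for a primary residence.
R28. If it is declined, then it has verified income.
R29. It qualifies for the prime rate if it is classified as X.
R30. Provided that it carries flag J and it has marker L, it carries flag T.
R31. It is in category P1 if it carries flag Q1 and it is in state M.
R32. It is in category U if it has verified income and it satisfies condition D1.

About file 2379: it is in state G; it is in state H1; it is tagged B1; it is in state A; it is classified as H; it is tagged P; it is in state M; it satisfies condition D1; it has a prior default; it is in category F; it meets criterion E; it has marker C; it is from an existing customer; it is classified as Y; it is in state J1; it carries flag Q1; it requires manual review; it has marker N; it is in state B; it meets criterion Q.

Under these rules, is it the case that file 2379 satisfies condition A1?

No

Forward chaining from the given facts derives: carries flag Z, has complete documentation, has attribute S, is flagged for fraud, is classified as M1, carries flag J, has a co-signer, is conditionally approved, has marker L, is for a primary residence, carries flag T, is in category P1, is tagged V, is classified as Y1, is declined, has verified income, is in category U, is approved, is pre-approved.
Rules concluding "it satisfies condition A1": R13 needs "it has attribute D"; R26 needs "it has marker W" — none of these are established.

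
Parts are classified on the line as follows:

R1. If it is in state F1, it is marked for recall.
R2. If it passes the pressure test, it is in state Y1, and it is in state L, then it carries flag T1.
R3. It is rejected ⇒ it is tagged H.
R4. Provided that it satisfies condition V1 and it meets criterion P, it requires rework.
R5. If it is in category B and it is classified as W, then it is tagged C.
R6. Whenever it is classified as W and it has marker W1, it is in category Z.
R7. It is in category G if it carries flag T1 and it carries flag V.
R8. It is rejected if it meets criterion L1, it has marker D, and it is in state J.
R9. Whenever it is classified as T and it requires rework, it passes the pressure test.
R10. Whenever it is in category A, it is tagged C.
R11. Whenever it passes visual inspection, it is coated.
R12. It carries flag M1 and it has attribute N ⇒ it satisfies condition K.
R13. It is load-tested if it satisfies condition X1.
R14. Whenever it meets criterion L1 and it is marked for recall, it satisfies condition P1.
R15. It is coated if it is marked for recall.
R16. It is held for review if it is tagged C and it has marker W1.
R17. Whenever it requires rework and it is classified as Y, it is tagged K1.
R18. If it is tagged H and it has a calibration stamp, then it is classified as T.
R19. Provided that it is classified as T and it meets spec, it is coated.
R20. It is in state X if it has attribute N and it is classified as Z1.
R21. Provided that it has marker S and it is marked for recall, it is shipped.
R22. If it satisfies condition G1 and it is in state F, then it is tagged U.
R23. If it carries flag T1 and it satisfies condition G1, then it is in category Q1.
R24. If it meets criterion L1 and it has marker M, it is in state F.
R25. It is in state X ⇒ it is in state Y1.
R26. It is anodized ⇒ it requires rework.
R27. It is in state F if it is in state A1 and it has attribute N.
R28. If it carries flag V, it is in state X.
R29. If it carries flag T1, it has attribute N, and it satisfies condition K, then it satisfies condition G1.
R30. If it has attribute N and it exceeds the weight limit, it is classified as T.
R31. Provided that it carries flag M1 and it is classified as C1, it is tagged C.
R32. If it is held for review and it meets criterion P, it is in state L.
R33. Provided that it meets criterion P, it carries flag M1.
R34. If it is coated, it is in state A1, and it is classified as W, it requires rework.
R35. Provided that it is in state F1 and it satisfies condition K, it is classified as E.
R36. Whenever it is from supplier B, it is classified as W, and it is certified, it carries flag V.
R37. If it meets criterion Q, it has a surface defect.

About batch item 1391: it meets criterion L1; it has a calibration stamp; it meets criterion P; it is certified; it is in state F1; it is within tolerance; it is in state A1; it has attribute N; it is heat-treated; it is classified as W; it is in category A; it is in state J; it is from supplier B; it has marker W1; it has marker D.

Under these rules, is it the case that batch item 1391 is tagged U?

Yes

By R1 (it is in state F1): it is marked for recall.
By R8 (it meets criterion L1, it has marker D, it is in state J): it is rejected.
By R10 (it is in category A): it is tagged C.
By R15 (it is marked for recall): it is coated.
By R16 (it is tagged C, it has marker W1): it is held for review.
By R27 (it is in state A1, it has attribute N): it is in state F.
By R32 (it is held for review, it meets criterion P): it is in state L.
By R33 (it meets criterion P): it carries flag M1.
By R34 (it is coated, it is in state A1, it is classified as W): it requires rework.
By R36 (it is from supplier B, it is classified as W, it is certified): it carries flag V.
By R3 (it is rejected): it is tagged H.
By R12 (it carries flag M1, it has attribute N): it satisfies condition K.
By R18 (it is tagged H, it has a calibration stamp): it is classified as T.
By R28 (it carries flag V): it is in state X.
By R9 (it is classified as T, it requires rework): it passes the pressure test.
By R25 (it is in state X): it is in state Y1.
By R2 (it passes the pressure test, it is in state Y1, it is in state L): it carries flag T1.
By R29 (it carries flag T1, it has attribute N, it satisfies condition K): it satisfies condition G1.
By R22 (it satisfies condition G1, it is in state F): it is tagged U.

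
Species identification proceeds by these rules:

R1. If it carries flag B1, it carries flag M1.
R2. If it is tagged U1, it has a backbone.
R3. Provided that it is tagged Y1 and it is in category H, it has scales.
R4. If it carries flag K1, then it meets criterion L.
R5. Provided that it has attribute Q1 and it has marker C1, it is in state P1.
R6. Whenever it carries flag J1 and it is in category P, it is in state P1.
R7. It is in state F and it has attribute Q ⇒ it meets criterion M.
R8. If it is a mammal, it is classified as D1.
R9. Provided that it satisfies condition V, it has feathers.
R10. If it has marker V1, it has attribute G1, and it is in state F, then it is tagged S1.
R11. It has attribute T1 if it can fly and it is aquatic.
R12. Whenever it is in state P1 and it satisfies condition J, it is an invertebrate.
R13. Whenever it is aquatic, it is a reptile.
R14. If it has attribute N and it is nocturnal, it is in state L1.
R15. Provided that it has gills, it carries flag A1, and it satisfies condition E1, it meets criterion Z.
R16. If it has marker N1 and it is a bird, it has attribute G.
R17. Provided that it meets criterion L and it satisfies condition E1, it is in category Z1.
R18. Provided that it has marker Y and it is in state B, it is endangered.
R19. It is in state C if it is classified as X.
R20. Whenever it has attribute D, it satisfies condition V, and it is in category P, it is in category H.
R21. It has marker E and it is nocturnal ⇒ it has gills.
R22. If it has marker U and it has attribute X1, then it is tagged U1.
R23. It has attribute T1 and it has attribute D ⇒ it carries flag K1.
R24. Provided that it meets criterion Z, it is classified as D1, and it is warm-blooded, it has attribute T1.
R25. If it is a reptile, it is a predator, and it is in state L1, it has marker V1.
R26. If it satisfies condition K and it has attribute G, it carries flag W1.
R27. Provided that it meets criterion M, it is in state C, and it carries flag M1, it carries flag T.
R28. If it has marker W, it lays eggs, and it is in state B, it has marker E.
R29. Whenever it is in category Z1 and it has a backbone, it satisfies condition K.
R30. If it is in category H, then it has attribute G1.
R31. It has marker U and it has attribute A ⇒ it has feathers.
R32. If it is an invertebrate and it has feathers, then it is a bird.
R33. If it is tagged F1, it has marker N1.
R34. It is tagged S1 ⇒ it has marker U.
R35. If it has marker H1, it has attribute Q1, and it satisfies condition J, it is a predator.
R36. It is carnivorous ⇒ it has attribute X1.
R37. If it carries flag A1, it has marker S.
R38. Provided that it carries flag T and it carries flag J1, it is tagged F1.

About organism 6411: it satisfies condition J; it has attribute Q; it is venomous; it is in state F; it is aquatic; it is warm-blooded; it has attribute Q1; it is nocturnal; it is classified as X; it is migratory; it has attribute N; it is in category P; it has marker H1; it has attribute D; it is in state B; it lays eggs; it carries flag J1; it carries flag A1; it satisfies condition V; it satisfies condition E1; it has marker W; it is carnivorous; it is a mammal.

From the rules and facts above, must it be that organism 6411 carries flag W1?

No

Forward chaining from the given facts derives: is in state P1, meets criterion M, is classified as D1, has feathers, is an invertebrate, is a reptile, is in state L1, is in state C, is in category H, has marker E, has attribute G1, is a bird, is a predator, has attribute X1, has marker S, has gills, has marker V1, is tagged S1, meets criterion Z, has attribute T1, has marker U, is tagged U1, carries flag K1, has a backbone, meets criterion L, is in category Z1, satisfies condition K.
The only rule concluding "it carries flag W1" is R26, which needs "it has attribute G"; that is never established.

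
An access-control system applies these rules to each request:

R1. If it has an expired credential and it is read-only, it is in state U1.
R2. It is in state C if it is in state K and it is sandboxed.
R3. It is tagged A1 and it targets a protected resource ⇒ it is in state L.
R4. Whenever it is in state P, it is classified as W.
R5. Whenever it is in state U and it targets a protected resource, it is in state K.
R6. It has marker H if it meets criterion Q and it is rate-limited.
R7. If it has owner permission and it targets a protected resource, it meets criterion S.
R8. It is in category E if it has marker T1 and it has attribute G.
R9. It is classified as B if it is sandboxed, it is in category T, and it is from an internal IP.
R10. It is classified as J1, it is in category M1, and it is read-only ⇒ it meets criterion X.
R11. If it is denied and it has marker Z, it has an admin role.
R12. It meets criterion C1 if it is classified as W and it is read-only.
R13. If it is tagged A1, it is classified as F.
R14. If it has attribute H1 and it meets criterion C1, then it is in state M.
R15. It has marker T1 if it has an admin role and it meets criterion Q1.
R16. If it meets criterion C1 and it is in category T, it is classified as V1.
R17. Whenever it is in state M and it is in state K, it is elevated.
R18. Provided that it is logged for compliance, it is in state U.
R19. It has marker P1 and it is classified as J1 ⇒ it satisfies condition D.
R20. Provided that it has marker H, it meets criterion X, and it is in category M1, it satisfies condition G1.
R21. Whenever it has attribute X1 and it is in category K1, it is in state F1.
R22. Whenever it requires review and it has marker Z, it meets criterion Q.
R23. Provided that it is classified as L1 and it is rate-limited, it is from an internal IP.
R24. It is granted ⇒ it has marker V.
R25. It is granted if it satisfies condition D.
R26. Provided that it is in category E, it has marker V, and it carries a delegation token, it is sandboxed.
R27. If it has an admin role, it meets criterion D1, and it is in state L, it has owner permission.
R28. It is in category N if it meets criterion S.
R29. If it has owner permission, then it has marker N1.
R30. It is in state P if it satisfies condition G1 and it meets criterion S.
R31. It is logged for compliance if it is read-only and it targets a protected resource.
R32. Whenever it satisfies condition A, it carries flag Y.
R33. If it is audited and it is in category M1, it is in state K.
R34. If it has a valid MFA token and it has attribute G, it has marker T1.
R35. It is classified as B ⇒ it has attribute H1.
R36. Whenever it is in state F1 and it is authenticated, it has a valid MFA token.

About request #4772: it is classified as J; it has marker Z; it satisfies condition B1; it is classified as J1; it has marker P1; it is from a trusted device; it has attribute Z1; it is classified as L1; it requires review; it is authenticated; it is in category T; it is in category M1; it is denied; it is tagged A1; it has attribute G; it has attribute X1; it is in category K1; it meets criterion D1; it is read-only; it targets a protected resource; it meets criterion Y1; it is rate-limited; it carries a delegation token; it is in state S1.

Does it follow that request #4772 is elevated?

By R3 (it is tagged A1, it targets a protected resource): it is in state L.
By R10 (it is classified as J1, it is in category M1, it is read-only): it meets criterion X.
By R11 (it is denied, it has marker Z): it has an admin role.
By R19 (it has marker P1, it is classified as J1): it satisfies condition D.
By R21 (it has attribute X1, it is in category K1): it is in state F1.
By R22 (it requires review, it has marker Z): it meets criterion Q.
By R23 (it is classified as L1, it is rate-limited): it is from an internal IP.
By R25 (it satisfies condition D): it is granted.
By R27 (it has an admin role, it meets criterion D1, it is in state L): it has owner permission.
By R31 (it is read-only, it targets a protected resource): it is logged for compliance.
By R36 (it is in state F1, it is authenticated): it has a valid MFA token.
By R6 (it meets criterion Q, it is rate-limited): it has marker H.
By R7 (it has owner permission, it targets a protected resource): it meets criterion S.
By R18 (it is logged for compliance): it is in state U.
By R20 (it has marker H, it meets criterion X, it is in category M1): it satisfies condition G1.
By R24 (it is granted): it has marker V.
By R30 (it satisfies condition G1, it meets criterion S): it is in state P.
By R34 (it has a valid MFA token, it has attribute G): it has marker T1.
By R4 (it is in state P): it is classified as W.
By R5 (it is in state U, it targets a protected resource): it is in state K.
By R8 (it has marker T1, it has attribute G): it is in category E.
By R12 (it is classified as W, it is read-only): it meets criterion C1.
By R26 (it is in category E, it has marker V, it carries a delegation token): it is sandboxed.
By R9 (it is sandboxed, it is in category T, it is from an internal IP): it is classified as B.
By R35 (it is classified as B): it has attribute H1.
By R14 (it has attribute H1, it meets criterion C1): it is in state M.
By R17 (it is in state M, it is in state K): it is elevated.

Yes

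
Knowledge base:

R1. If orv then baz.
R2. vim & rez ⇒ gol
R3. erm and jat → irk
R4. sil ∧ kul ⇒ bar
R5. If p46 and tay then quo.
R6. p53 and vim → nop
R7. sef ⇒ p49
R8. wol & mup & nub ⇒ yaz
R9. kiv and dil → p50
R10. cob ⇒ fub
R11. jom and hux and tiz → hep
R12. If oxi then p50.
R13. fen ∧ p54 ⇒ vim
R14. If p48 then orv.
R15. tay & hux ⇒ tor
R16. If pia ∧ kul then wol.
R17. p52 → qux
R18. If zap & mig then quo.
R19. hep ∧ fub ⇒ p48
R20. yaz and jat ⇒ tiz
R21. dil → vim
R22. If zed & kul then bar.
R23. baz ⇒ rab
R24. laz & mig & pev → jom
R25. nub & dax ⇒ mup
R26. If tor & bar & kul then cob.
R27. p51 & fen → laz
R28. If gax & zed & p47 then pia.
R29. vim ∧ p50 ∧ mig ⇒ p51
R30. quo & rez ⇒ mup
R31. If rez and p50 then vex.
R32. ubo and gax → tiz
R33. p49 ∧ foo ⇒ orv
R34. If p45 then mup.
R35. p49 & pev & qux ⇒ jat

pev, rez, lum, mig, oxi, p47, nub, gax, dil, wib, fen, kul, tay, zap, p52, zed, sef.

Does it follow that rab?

No

Forward chaining from the given facts derives: p49, p50, qux, quo, vim, bar, pia, p51, mup, vex, jat, gol, wol, laz, yaz, tiz, jom.
The only rule concluding rab is R23, which needs baz; that is never established.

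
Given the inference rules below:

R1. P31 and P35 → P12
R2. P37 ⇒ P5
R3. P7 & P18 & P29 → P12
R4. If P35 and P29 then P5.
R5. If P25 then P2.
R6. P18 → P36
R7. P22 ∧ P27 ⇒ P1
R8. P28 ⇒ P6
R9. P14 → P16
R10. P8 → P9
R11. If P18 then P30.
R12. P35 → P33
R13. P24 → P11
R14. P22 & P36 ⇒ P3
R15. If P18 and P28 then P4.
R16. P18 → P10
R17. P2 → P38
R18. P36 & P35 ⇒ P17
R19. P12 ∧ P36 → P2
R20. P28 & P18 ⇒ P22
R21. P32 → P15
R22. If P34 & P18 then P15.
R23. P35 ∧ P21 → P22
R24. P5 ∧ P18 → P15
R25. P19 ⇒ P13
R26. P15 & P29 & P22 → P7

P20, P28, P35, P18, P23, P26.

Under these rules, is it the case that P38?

Forward chaining from the given facts derives: P36, P6, P30, P33, P4, P10, P17, P22, P3.
The only rule concluding P38 is R17, which needs P2; that is never established.

No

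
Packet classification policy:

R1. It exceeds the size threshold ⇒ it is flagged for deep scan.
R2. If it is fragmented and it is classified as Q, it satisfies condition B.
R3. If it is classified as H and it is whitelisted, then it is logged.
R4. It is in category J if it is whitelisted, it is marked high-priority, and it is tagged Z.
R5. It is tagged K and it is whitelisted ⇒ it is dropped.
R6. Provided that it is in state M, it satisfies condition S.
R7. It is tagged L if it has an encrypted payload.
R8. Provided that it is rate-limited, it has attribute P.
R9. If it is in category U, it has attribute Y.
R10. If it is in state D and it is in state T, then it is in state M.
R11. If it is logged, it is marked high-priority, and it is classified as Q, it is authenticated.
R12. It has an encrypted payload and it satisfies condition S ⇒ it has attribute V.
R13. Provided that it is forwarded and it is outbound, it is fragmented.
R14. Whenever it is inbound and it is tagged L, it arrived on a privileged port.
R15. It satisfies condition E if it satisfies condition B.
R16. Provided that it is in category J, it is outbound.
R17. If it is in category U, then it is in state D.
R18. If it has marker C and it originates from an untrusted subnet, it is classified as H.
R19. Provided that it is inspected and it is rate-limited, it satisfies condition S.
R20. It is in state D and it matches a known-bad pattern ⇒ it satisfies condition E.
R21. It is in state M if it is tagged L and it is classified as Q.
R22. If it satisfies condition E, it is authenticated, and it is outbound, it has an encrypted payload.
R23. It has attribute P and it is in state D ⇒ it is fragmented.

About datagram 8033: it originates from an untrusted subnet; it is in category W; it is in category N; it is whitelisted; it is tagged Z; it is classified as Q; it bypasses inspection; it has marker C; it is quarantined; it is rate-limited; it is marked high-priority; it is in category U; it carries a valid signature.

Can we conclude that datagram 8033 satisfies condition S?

By R4 (it is whitelisted, it is marked high-priority, it is tagged Z): it is in category J.
By R8 (it is rate-limited): it has attribute P.
By R16 (it is in category J): it is outbound.
By R17 (it is in category U): it is in state D.
By R18 (it has marker C, it originates from an untrusted subnet): it is classified as H.
By R23 (it has attribute P, it is in state D): it is fragmented.
By R2 (it is fragmented, it is classified as Q): it satisfies condition B.
By R3 (it is classified as H, it is whitelisted): it is logged.
By R11 (it is logged, it is marked high-priority, it is classified as Q): it is authenticated.
By R15 (it satisfies condition B): it satisfies condition E.
By R22 (it satisfies condition E, it is authenticated, it is outbound): it has an encrypted payload.
By R7 (it has an encrypted payload): it is tagged L.
By R21 (it is tagged L, it is classified as Q): it is in state M.
By R6 (it is in state M): it satisfies condition S.

Yes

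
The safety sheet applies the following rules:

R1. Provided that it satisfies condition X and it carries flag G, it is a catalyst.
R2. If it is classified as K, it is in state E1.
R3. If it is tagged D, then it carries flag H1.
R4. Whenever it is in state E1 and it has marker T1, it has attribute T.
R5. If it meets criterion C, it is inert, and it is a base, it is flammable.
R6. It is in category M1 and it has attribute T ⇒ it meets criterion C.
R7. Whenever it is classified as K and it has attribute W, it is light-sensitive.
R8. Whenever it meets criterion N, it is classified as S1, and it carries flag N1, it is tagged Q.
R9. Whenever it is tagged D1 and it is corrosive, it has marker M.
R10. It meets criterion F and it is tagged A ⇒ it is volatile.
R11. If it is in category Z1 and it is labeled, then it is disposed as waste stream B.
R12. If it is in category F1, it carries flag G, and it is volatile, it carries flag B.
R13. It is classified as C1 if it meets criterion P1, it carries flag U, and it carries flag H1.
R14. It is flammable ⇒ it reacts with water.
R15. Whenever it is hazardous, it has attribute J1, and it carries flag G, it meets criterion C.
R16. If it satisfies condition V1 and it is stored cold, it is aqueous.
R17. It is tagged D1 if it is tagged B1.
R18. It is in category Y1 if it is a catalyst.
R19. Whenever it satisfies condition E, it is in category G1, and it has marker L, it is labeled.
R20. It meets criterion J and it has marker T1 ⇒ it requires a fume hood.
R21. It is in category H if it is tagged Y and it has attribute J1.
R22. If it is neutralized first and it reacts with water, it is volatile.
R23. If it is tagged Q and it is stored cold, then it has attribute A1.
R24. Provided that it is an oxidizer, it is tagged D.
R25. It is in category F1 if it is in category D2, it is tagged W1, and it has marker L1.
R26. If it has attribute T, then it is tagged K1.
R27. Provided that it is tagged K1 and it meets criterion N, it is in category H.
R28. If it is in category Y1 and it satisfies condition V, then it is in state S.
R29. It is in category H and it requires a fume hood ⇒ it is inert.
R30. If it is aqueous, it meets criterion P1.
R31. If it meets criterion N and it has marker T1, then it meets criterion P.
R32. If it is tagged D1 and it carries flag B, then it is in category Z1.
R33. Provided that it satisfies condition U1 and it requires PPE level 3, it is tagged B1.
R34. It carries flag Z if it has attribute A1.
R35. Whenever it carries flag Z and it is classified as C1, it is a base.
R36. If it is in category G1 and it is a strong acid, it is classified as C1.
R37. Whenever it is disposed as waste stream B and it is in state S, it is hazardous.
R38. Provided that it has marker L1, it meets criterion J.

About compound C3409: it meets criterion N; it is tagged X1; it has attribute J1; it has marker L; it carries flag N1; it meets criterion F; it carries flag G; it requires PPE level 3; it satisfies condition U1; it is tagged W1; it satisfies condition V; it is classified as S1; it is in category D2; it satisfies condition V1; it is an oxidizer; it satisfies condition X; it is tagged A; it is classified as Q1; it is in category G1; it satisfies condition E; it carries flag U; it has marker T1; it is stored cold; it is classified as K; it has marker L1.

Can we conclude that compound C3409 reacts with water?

Yes

By R1 (it satisfies condition X, it carries flag G): it is a catalyst.
By R2 (it is classified as K): it is in state E1.
By R4 (it is in state E1, it has marker T1): it has attribute T.
By R8 (it meets criterion N, it is classified as S1, it carries flag N1): it is tagged Q.
By R10 (it meets criterion F, it is tagged A): it is volatile.
By R16 (it satisfies condition V1, it is stored cold): it is aqueous.
By R18 (it is a catalyst): it is in category Y1.
By R19 (it satisfies condition E, it is in category G1, it has marker L): it is labeled.
By R23 (it is tagged Q, it is stored cold): it has attribute A1.
By R24 (it is an oxidizer): it is tagged D.
By R25 (it is in category D2, it is tagged W1, it has marker L1): it is in category F1.
By R26 (it has attribute T): it is tagged K1.
By R27 (it is tagged K1, it meets criterion N): it is in category H.
By R28 (it is in category Y1, it satisfies condition V): it is in state S.
By R30 (it is aqueous): it meets criterion P1.
By R33 (it satisfies condition U1, it requires PPE level 3): it is tagged B1.
By R34 (it has attribute A1): it carries flag Z.
By R38 (it has marker L1): it meets criterion J.
By R3 (it is tagged D): it carries flag H1.
By R12 (it is in category F1, it carries flag G, it is volatile): it carries flag B.
By R13 (it meets criterion P1, it carries flag U, it carries flag H1): it is classified as C1.
By R17 (it is tagged B1): it is tagged D1.
By R20 (it meets criterion J, it has marker T1): it requires a fume hood.
By R29 (it is in category H, it requires a fume hood): it is inert.
By R32 (it is tagged D1, it carries flag B): it is in category Z1.
By R35 (it carries flag Z, it is classified as C1): it is a base.
By R11 (it is in category Z1, it is labeled): it is disposed as waste stream B.
By R37 (it is disposed as waste stream B, it is in state S): it is hazardous.
By R15 (it is hazardous, it has attribute J1, it carries flag G): it meets criterion C.
By R5 (it meets criterion C, it is inert, it is a base): it is flammable.
By R14 (it is flammable): it reacts with water.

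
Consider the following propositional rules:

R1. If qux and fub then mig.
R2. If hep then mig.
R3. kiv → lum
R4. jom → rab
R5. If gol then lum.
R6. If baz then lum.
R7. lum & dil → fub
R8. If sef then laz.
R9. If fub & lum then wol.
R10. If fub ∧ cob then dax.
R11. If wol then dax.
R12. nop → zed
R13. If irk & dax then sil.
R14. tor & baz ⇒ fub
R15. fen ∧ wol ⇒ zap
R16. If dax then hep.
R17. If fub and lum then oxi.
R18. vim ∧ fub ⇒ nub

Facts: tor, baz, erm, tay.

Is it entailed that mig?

Yes

lum  (by R6: baz)
fub  (by R14: tor, baz)
wol  (by R9: fub, lum)
dax  (by R11: wol)
hep  (by R16: dax)
mig  (by R2: hep)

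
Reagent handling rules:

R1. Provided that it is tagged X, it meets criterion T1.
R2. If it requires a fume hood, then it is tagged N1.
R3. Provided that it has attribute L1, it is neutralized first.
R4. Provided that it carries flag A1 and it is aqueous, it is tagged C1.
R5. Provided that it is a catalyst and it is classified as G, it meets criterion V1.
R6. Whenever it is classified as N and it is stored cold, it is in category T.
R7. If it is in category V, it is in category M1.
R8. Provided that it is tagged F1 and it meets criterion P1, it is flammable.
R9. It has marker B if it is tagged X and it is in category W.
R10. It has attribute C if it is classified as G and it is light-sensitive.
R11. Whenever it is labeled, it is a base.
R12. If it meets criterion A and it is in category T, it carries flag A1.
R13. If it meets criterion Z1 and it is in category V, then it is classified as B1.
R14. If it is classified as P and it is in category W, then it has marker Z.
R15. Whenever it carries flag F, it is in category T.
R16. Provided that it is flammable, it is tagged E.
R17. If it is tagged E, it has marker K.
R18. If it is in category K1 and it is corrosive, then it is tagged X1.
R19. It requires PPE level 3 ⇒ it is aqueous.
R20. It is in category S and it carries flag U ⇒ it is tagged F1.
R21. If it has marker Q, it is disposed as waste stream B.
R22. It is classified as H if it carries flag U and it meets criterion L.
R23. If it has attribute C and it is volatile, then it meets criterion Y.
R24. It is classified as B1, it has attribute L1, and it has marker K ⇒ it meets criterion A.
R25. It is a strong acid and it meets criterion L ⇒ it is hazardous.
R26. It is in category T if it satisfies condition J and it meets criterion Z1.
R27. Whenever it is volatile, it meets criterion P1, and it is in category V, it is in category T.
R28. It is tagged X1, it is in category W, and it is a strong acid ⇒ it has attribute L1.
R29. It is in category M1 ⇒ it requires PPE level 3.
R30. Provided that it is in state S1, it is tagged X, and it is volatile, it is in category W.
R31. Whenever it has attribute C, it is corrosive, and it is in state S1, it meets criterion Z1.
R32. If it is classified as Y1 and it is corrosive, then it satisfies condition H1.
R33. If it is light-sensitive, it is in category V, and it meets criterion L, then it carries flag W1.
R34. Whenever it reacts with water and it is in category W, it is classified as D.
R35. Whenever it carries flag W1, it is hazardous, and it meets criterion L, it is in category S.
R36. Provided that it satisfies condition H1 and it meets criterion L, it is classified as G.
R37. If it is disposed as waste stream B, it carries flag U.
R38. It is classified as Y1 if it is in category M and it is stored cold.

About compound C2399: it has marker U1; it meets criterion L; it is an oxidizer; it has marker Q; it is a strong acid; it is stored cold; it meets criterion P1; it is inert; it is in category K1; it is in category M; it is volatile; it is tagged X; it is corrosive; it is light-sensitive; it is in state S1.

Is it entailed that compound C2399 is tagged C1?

No

Forward chaining from the given facts derives: meets criterion T1, is tagged X1, is disposed as waste stream B, is hazardous, is in category W, carries flag U, is classified as Y1, has marker B, is classified as H, has attribute L1, satisfies condition H1, is classified as G, is neutralized first, has attribute C, meets criterion Y, meets criterion Z1.
The only rule concluding "it is tagged C1" is R4, which needs "it carries flag A1"; that is never established.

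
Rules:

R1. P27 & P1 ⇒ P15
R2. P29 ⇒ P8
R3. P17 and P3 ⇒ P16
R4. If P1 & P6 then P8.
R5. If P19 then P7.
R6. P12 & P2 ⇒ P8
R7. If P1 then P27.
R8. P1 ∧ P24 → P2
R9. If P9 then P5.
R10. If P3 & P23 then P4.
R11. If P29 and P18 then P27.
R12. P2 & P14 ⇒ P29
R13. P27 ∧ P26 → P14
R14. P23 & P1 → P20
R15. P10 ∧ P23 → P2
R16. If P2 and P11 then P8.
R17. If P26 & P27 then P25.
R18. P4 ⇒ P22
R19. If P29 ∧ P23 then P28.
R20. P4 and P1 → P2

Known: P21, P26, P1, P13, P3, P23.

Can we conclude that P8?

P27  (by R7: P1)
P4  (by R10: P3, P23)
P14  (by R13: P27, P26)
P2  (by R20: P4, P1)
P29  (by R12: P2, P14)
P8  (by R2: P29)

Yes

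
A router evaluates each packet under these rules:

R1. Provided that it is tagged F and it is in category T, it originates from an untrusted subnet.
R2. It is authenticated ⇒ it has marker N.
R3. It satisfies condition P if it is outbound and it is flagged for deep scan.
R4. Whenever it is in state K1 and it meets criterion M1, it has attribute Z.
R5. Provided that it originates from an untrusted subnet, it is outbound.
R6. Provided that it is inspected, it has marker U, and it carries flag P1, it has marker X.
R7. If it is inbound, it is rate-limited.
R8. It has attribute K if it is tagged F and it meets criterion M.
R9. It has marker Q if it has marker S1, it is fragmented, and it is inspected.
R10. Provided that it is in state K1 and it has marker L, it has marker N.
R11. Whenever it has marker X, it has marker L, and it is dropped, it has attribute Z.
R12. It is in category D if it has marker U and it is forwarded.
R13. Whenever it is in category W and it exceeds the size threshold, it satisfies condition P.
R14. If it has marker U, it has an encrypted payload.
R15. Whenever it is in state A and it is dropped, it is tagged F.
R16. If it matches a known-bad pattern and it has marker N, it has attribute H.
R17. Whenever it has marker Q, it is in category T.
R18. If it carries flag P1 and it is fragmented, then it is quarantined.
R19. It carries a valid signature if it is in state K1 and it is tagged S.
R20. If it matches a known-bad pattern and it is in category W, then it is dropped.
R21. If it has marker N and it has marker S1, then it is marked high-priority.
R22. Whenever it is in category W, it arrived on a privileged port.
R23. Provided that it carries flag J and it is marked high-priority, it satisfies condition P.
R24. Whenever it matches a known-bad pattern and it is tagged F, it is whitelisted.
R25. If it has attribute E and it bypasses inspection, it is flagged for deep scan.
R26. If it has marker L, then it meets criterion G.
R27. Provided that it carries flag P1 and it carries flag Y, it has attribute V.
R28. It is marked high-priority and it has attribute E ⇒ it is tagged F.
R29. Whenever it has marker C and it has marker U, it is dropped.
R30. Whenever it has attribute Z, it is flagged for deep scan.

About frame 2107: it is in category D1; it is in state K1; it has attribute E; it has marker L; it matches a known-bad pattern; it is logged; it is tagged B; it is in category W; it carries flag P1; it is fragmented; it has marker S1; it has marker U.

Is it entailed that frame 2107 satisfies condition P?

Forward chaining from the given facts derives: has marker N, has an encrypted payload, has attribute H, is quarantined, is dropped, is marked high-priority, arrived on a privileged port, meets criterion G, is tagged F, is whitelisted.
Rules concluding "it satisfies condition P": R3 needs "it is outbound"; R13 needs "it exceeds the size threshold"; R23 needs "it carries flag J" — none of these are established.

No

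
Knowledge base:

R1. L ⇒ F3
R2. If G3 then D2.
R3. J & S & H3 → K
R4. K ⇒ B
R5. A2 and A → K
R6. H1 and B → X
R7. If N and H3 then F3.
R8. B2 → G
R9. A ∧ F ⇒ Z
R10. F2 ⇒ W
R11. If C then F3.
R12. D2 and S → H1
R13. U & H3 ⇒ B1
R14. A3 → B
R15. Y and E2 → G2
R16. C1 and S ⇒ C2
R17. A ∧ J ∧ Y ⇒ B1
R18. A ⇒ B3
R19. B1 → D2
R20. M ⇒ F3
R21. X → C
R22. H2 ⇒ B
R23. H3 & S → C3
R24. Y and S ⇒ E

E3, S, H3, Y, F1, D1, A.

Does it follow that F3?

No

Forward chaining from the given facts derives: B3, C3, E.
Rules concluding F3: R1 needs L; R7 needs N; R11 needs C; R20 needs M — none of these are established.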